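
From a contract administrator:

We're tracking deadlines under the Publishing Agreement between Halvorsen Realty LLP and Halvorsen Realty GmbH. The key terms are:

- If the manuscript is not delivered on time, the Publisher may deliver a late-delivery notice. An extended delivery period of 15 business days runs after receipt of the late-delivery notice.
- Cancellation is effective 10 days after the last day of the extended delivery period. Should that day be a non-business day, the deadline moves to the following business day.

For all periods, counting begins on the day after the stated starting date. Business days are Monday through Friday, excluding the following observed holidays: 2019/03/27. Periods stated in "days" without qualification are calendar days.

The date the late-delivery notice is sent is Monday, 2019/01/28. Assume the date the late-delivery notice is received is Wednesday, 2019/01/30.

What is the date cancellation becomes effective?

2019/03/04

The last day of the extended delivery period: counting 15 business days from Wednesday, 2019/01/30 (Jan 31, Feb 1, Feb 4, Feb 5, …, Feb 18, Feb 19, Feb 20, skipping weekends) reaches Wednesday, 2019/02/20.
Adding 10 calendar days to 2019/02/20 gives 2019/03/02, which is the date cancellation becomes effective. That falls on a Saturday, so it rolls to the next business day, Monday, 2019/03/04.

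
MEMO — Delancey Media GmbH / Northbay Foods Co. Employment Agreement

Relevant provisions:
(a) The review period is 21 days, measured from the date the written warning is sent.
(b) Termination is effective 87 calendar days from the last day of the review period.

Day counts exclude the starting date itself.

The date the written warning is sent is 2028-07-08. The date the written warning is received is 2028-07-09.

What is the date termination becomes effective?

2028-10-24

Adding 21 calendar days to 2028-07-08 gives 2028-07-29, which is the last day of the review period.
The date termination becomes effective: 2028-07-29 + 87 days = 2028-10-24.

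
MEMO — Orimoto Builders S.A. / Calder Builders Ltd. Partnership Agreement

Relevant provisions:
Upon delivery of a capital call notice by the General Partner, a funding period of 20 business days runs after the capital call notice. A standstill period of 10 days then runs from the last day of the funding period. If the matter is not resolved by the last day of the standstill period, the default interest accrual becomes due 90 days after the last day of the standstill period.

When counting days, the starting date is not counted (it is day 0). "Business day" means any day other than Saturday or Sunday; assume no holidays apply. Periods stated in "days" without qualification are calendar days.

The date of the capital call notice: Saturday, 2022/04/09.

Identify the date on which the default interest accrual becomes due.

From Saturday, 2022/04/09, 20 business days (Apr 11, Apr 12, Apr 13, Apr 14, …, May 4, May 5, May 6, skipping weekends) brings us to Friday, 2022/05/06, which is the last day of the funding period.
Adding 10 calendar days to 2022/05/06 gives 2022/05/16, which is the last day of the standstill period.
The date on which the default interest accrual becomes due: 2022/05/16 + 90 days = 2022/08/14.

2022/08/14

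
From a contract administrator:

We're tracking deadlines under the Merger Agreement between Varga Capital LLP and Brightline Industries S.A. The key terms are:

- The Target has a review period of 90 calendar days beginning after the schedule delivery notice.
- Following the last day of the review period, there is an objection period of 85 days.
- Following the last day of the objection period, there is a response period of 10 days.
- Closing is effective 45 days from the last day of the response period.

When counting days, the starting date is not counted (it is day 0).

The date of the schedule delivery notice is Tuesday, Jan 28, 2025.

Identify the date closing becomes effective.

Adding 90 calendar days to Jan 28, 2025 gives Apr 28, 2025, which is the last day of the review period.
The last day of the objection period: 85 calendar days after Apr 28, 2025 is Jul 22, 2025.
Adding 10 calendar days to Jul 22, 2025 gives Aug 1, 2025, which is the last day of the response period.
The date closing becomes effective: Aug 1, 2025 + 45 days = Sep 15, 2025.

Sep 15, 2025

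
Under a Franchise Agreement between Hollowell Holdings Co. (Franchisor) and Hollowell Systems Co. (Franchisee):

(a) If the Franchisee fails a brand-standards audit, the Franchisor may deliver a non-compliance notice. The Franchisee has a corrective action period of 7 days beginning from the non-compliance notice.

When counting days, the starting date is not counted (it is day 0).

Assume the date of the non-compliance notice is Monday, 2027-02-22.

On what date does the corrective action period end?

Adding 7 calendar days to 2027-02-22 gives 2027-03-01, which is the last day of the corrective action period.

2027-03-01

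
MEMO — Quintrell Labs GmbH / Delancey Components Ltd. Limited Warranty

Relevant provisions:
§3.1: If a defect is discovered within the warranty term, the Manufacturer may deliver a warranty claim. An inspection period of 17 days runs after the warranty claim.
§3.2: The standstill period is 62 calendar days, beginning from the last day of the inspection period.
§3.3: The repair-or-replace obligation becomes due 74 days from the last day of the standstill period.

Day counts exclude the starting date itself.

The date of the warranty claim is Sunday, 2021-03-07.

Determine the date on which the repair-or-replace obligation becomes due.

Adding 17 calendar days to 2021-03-07 gives 2021-03-24, which is the last day of the inspection period.
The last day of the standstill period: 2021-03-24 + 62 days = 2021-05-25.
Adding 74 calendar days to 2021-05-25 gives 2021-08-07, which is the date on which the repair-or-replace obligation becomes due.

2021-08-07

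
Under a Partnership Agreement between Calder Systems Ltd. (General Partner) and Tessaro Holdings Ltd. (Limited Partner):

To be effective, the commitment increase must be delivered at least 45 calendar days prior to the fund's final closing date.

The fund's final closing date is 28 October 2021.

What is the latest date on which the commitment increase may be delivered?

13 September 2021

Counting back 45 calendar days from 28 October 2021 gives 13 September 2021.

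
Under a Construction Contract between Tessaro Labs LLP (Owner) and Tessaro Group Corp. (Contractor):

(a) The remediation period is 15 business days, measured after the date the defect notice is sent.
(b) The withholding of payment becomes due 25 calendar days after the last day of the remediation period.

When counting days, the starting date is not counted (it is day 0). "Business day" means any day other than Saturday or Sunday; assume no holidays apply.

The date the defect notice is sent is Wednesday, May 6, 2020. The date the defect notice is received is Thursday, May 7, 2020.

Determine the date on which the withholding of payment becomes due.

From Wednesday, May 6, 2020, 15 business days (May 7, May 8, May 11, May 12, …, May 25, May 26, May 27, skipping weekends) brings us to Wednesday, May 27, 2020, which is the last day of the remediation period.
The date on which the withholding of payment becomes due: 25 calendar days after May 27, 2020 is Jun 21, 2020.

Jun 21, 2020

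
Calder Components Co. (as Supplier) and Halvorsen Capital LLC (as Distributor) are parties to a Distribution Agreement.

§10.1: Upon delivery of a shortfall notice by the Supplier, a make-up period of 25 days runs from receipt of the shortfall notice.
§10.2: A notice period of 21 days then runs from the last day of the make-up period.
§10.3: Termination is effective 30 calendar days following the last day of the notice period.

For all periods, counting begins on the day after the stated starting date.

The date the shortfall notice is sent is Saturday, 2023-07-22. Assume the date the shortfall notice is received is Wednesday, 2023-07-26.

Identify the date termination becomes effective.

2023-10-10

The last day of the make-up period: 2023-07-26 + 25 days = 2023-08-20.
The last day of the notice period: 21 calendar days after 2023-08-20 is 2023-09-10.
Adding 30 calendar days to 2023-09-10 gives 2023-10-10, which is the date termination becomes effective.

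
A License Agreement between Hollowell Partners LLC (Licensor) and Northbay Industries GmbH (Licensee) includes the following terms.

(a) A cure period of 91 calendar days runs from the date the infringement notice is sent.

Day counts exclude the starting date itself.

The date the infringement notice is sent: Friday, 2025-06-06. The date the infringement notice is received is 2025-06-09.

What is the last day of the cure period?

2025-09-05

Adding 91 calendar days to 2025-06-06 gives 2025-09-05, which is the last day of the cure period.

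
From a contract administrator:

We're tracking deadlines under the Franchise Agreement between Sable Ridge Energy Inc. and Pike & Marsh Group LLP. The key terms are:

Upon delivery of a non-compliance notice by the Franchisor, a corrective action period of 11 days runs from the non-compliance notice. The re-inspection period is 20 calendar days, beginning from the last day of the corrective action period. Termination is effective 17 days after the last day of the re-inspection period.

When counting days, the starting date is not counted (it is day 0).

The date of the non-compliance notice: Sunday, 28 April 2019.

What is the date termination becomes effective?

15 June 2019

Adding 11 calendar days to 28 April 2019 gives 9 May 2019, which is the last day of the corrective action period.
Adding 20 calendar days to 9 May 2019 gives 29 May 2019, which is the last day of the re-inspection period.
The date termination becomes effective: 29 May 2019 + 17 days = 15 June 2019.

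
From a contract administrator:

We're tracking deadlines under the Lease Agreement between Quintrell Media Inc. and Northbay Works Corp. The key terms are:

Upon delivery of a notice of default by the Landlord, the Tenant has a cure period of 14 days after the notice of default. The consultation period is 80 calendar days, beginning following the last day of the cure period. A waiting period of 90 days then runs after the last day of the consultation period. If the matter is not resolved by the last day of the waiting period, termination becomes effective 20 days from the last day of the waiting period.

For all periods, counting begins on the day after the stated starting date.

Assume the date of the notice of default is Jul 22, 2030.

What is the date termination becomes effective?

Adding 14 calendar days to Jul 22, 2030 gives Aug 5, 2030, which is the last day of the cure period.
Adding 80 calendar days to Aug 5, 2030 gives Oct 24, 2030, which is the last day of the consultation period.
The last day of the waiting period: 90 calendar days after Oct 24, 2030 is Jan 22, 2031.
The date termination becomes effective: 20 calendar days after Jan 22, 2031 is Feb 11, 2031.

Feb 11, 2031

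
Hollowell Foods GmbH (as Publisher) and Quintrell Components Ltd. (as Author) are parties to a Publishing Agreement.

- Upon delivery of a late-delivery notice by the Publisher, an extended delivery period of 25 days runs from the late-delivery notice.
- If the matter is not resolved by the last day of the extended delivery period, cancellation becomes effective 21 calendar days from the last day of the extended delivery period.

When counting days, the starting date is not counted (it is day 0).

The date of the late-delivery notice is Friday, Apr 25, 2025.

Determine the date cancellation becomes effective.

Jun 10, 2025

The last day of the extended delivery period: 25 calendar days after Apr 25, 2025 is May 20, 2025.
The date cancellation becomes effective: May 20, 2025 + 21 days = Jun 10, 2025.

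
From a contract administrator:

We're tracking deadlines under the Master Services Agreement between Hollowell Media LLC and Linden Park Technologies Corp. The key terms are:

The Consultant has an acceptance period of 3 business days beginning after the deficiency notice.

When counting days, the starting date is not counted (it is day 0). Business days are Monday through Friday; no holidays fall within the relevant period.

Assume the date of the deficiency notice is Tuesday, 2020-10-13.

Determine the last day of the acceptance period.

2020-10-16

The last day of the acceptance period: 3 business days after Tuesday, 2020-10-13, skipping weekends — Oct 14, Oct 15, Oct 16 — lands on Friday, 2020-10-16.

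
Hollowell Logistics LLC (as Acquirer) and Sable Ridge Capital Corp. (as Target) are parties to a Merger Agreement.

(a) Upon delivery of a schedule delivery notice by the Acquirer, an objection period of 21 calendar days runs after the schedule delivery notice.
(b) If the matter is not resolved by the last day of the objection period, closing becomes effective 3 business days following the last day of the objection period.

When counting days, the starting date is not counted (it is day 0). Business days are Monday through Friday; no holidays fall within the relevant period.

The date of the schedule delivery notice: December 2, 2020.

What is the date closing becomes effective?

The last day of the objection period: 21 calendar days after December 2, 2020 is December 23, 2020.
The date closing becomes effective: counting 3 business days from Wednesday, December 23, 2020 (Dec 24, Dec 25, Dec 28, skipping weekends) reaches Monday, December 28, 2020.

December 28, 2020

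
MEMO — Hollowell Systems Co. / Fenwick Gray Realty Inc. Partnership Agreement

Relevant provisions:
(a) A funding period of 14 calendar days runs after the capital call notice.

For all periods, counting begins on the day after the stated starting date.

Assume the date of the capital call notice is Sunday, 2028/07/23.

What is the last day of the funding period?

The last day of the funding period: 2028/07/23 + 14 days = 2028/08/06.

2028/08/06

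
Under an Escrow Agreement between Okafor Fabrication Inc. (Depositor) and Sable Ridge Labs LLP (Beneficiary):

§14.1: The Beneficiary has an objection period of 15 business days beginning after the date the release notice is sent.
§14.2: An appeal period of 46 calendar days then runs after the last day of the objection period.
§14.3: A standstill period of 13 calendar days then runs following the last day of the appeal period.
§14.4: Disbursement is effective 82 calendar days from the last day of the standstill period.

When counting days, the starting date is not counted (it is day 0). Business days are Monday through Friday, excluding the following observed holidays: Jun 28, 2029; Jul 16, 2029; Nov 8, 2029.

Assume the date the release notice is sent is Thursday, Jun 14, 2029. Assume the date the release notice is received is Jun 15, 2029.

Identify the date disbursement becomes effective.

Nov 24, 2029

The last day of the objection period: 15 business days after Thursday, Jun 14, 2029, skipping weekends and the listed holiday on Jun 28 — Jun 15, Jun 18, Jun 19, Jun 20, …, Jul 4, Jul 5, Jul 6 — lands on Friday, Jul 6, 2029.
The last day of the appeal period: 46 calendar days after Jul 6, 2029 is Aug 21, 2029.
The last day of the standstill period: 13 calendar days after Aug 21, 2029 is Sep 3, 2029.
The date disbursement becomes effective: 82 calendar days after Sep 3, 2029 is Nov 24, 2029.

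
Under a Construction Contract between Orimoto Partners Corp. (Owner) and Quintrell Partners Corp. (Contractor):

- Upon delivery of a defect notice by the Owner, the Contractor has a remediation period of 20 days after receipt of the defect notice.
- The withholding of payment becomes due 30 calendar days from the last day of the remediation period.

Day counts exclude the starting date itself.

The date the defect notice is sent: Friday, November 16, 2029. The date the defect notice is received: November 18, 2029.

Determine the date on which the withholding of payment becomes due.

The last day of the remediation period: 20 calendar days after November 18, 2029 is December 8, 2029.
The date on which the withholding of payment becomes due: December 8, 2029 + 30 days = January 7, 2030.

January 7, 2030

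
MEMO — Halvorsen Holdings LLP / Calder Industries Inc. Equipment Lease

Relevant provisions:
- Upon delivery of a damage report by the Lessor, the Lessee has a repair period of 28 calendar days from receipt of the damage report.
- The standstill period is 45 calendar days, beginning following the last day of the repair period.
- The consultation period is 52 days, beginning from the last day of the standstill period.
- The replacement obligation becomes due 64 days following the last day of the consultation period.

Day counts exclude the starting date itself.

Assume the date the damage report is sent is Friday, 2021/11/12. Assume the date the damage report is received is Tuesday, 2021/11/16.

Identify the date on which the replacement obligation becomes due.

Adding 28 calendar days to 2021/11/16 gives 2021/12/14, which is the last day of the repair period.
The last day of the standstill period: 45 calendar days after 2021/12/14 is 2022/01/28.
The last day of the consultation period: 52 calendar days after 2022/01/28 is 2022/03/21.
The date on which the replacement obligation becomes due: 2022/03/21 + 64 days = 2022/05/24.

2022/05/24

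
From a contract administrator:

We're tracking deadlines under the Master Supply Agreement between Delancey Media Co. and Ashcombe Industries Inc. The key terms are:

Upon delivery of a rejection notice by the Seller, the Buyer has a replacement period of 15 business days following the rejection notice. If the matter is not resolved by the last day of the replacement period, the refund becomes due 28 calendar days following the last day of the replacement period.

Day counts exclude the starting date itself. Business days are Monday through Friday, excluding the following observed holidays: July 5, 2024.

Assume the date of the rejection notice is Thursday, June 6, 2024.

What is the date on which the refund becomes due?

The last day of the replacement period: counting 15 business days from Thursday, June 6, 2024 (Jun 7, Jun 10, Jun 11, Jun 12, …, Jun 25, Jun 26, Jun 27, skipping weekends) reaches Thursday, June 27, 2024.
The date on which the refund becomes due: 28 calendar days after June 27, 2024 is July 25, 2024.

July 25, 2024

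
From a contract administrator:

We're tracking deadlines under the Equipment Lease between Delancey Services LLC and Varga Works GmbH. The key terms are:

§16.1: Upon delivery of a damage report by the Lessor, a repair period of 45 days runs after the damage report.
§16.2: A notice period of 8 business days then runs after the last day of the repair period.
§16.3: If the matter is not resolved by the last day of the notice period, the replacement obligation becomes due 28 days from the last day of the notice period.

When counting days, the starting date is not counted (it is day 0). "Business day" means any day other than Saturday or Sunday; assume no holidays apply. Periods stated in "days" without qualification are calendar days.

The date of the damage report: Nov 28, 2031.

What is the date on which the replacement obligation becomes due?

Feb 19, 2032

Adding 45 calendar days to Nov 28, 2031 gives Jan 12, 2032, which is the last day of the repair period.
From Monday, Jan 12, 2032, 8 business days (Jan 13, Jan 14, Jan 15, Jan 16, Jan 19, Jan 20, Jan 21, Jan 22, skipping weekends) brings us to Thursday, Jan 22, 2032, which is the last day of the notice period.
The date on which the replacement obligation becomes due: 28 calendar days after Jan 22, 2032 is Feb 19, 2032.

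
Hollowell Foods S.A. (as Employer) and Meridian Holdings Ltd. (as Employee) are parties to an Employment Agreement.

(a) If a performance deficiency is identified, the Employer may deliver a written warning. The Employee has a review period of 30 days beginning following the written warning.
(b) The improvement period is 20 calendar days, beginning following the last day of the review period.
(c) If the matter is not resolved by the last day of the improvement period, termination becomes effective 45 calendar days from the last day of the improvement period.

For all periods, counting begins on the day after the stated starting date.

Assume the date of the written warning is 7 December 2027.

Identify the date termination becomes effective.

The last day of the review period: 7 December 2027 + 30 days = 6 January 2028.
The last day of the improvement period: 20 calendar days after 6 January 2028 is 26 January 2028.
The date termination becomes effective: 45 calendar days after 26 January 2028 is 11 March 2028.

11 March 2028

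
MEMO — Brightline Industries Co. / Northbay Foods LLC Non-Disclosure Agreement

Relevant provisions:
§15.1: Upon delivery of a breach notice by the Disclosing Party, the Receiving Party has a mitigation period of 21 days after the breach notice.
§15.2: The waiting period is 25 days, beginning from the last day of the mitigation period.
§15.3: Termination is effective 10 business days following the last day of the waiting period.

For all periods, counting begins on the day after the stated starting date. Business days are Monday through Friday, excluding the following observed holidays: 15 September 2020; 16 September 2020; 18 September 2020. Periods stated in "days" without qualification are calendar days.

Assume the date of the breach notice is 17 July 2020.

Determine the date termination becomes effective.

17 September 2020

The last day of the mitigation period: 17 July 2020 + 21 days = 7 August 2020.
Adding 25 calendar days to 7 August 2020 gives 1 September 2020, which is the last day of the waiting period.
The date termination becomes effective: 10 business days after Tuesday, 1 September 2020, skipping weekends and the listed holidays on Sep 15, Sep 16 — Sep 2, Sep 3, Sep 4, Sep 7, Sep 8, Sep 9, Sep 10, Sep 11, Sep 14, Sep 17 — lands on Thursday, 17 September 2020.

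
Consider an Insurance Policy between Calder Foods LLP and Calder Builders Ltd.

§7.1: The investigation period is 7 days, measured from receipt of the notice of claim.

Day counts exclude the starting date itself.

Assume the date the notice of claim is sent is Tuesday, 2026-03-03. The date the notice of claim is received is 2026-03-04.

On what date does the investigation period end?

The last day of the investigation period: 7 calendar days after 2026-03-04 is 2026-03-11.

2026-03-11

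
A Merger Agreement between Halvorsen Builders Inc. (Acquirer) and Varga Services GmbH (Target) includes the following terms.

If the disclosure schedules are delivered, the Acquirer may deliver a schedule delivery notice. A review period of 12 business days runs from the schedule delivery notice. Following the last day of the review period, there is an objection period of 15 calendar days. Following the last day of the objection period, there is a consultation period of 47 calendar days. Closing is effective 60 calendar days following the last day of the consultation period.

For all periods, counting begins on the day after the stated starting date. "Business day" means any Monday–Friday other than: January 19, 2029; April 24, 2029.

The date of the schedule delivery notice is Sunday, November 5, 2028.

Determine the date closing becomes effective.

The last day of the review period: 12 business days after Sunday, November 5, 2028, skipping weekends — Nov 6, Nov 7, Nov 8, Nov 9, …, Nov 17, Nov 20, Nov 21 — lands on Tuesday, November 21, 2028.
The last day of the objection period: November 21, 2028 + 15 days = December 6, 2028.
The last day of the consultation period: December 6, 2028 + 47 days = January 22, 2029.
The date closing becomes effective: January 22, 2029 + 60 days = March 23, 2029.

March 23, 2029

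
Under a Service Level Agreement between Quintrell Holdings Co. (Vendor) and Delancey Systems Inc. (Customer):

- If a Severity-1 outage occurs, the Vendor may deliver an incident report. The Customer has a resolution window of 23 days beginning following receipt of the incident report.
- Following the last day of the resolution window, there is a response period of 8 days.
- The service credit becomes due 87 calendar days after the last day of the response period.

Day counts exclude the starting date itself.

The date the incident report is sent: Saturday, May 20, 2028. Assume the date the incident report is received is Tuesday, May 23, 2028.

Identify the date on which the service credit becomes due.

The last day of the resolution window: May 23, 2028 + 23 days = Jun 15, 2028.
The last day of the response period: Jun 15, 2028 + 8 days = Jun 23, 2028.
The date on which the service credit becomes due: Jun 23, 2028 + 87 days = Sep 18, 2028.

Sep 18, 2028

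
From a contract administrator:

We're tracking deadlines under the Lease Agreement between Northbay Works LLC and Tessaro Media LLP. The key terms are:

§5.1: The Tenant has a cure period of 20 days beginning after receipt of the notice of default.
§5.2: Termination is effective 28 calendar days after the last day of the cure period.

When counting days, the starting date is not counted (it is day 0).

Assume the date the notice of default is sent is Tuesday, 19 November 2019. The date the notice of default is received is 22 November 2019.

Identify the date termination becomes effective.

9 January 2020

The last day of the cure period: 22 November 2019 + 20 days = 12 December 2019.
Adding 28 calendar days to 12 December 2019 gives 9 January 2020, which is the date termination becomes effective.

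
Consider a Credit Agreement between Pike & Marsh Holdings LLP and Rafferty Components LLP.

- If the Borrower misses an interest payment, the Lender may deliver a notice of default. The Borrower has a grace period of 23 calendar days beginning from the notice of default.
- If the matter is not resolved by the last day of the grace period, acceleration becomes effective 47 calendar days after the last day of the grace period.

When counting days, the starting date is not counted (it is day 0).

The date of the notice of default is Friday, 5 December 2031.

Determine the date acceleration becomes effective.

Adding 23 calendar days to 5 December 2031 gives 28 December 2031, which is the last day of the grace period.
Adding 47 calendar days to 28 December 2031 gives 13 February 2032, which is the date acceleration becomes effective.

13 February 2032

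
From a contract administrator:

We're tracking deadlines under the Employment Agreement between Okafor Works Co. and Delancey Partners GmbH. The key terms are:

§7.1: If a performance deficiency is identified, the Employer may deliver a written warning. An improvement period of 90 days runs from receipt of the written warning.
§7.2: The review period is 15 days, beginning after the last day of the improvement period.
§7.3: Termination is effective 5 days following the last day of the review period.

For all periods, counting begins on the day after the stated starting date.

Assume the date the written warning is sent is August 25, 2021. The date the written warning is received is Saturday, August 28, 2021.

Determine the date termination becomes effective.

December 16, 2021

The last day of the improvement period: 90 calendar days after August 28, 2021 is November 26, 2021.
Adding 15 calendar days to November 26, 2021 gives December 11, 2021, which is the last day of the review period.
The date termination becomes effective: 5 calendar days after December 11, 2021 is December 16, 2021.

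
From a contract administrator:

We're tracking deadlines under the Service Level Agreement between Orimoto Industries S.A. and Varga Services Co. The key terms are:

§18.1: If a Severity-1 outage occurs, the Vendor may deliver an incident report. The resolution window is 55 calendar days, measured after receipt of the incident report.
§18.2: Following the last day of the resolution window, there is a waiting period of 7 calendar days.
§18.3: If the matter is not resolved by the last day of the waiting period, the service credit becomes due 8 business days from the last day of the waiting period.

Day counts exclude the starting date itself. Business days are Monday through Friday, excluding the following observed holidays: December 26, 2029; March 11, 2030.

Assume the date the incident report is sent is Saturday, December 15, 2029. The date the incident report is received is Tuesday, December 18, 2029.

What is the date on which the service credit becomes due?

Adding 55 calendar days to December 18, 2029 gives February 11, 2030, which is the last day of the resolution window.
Adding 7 calendar days to February 11, 2030 gives February 18, 2030, which is the last day of the waiting period.
From Monday, February 18, 2030, 8 business days (Feb 19, Feb 20, Feb 21, Feb 22, Feb 25, Feb 26, Feb 27, Feb 28, skipping weekends) brings us to Thursday, February 28, 2030, which is the date on which the service credit becomes due.

February 28, 2030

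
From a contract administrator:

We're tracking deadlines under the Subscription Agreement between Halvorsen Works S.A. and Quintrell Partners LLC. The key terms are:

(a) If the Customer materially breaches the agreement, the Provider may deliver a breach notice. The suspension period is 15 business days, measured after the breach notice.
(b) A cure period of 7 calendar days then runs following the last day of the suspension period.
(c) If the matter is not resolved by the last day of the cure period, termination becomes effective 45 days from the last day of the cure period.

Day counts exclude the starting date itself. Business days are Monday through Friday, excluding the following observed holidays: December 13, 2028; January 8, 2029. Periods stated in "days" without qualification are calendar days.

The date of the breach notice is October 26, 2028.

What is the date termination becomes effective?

The last day of the suspension period: 15 business days after Thursday, October 26, 2028, skipping weekends — Oct 27, Oct 30, Oct 31, Nov 1, …, Nov 14, Nov 15, Nov 16 — lands on Thursday, November 16, 2028.
Adding 7 calendar days to November 16, 2028 gives November 23, 2028, which is the last day of the cure period.
The date termination becomes effective: 45 calendar days after November 23, 2028 is January 7, 2029.

January 7, 2029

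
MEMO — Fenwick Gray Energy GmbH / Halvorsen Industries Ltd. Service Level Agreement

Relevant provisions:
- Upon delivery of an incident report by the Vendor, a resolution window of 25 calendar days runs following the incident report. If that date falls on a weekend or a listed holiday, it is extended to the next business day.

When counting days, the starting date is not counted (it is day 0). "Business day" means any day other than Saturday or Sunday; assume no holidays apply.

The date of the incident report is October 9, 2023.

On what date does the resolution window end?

The last day of the resolution window: 25 calendar days after October 9, 2023 is November 3, 2023. November 3, 2023 is a Friday, so no roll-forward applies.

November 3, 2023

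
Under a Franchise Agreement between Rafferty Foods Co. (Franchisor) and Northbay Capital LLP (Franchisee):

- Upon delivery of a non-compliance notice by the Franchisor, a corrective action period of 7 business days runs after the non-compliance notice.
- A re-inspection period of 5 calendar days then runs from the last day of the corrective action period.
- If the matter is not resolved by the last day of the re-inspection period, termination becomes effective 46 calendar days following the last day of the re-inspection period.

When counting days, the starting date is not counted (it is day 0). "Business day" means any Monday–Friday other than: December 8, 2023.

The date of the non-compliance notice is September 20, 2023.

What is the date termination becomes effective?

November 19, 2023

From Wednesday, September 20, 2023, 7 business days (Sep 21, Sep 22, Sep 25, Sep 26, Sep 27, Sep 28, Sep 29, skipping weekends) brings us to Friday, September 29, 2023, which is the last day of the corrective action period.
Adding 5 calendar days to September 29, 2023 gives October 4, 2023, which is the last day of the re-inspection period.
The date termination becomes effective: 46 calendar days after October 4, 2023 is November 19, 2023.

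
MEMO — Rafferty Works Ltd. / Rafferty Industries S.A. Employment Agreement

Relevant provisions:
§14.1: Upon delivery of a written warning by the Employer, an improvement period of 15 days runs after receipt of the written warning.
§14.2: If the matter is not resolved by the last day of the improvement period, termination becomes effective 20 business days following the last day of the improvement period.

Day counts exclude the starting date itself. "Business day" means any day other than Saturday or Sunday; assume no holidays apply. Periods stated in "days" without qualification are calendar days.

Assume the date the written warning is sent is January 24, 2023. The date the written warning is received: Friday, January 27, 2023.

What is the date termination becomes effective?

The last day of the improvement period: 15 calendar days after January 27, 2023 is February 11, 2023.
From Saturday, February 11, 2023, 20 business days (Feb 13, Feb 14, Feb 15, Feb 16, …, Mar 8, Mar 9, Mar 10, skipping weekends) brings us to Friday, March 10, 2023, which is the date termination becomes effective.

March 10, 2023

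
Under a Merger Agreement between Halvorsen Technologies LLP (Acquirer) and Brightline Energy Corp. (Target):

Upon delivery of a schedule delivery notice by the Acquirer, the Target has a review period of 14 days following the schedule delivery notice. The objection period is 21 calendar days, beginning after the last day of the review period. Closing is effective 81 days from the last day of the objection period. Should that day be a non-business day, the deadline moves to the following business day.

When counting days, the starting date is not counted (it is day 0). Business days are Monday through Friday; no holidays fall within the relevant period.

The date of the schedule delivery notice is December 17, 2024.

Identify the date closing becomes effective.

April 14, 2025

Adding 14 calendar days to December 17, 2024 gives December 31, 2024, which is the last day of the review period.
The last day of the objection period: December 31, 2024 + 21 days = January 21, 2025.
The date closing becomes effective: 81 calendar days after January 21, 2025 is April 12, 2025. That falls on a Saturday, so it rolls to the next business day, Monday, April 14, 2025.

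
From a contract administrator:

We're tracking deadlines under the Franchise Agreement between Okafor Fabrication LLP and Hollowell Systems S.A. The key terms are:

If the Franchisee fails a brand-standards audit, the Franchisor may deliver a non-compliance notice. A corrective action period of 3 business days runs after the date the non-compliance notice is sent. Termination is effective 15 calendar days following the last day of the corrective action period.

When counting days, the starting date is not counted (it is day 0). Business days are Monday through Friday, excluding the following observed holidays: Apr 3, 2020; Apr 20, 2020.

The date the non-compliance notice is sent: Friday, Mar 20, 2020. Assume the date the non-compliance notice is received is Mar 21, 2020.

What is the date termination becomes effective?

The last day of the corrective action period: counting 3 business days from Friday, Mar 20, 2020 (Mar 23, Mar 24, Mar 25, skipping weekends) reaches Wednesday, Mar 25, 2020.
The date termination becomes effective: 15 calendar days after Mar 25, 2020 is Apr 9, 2020.

Apr 9, 2020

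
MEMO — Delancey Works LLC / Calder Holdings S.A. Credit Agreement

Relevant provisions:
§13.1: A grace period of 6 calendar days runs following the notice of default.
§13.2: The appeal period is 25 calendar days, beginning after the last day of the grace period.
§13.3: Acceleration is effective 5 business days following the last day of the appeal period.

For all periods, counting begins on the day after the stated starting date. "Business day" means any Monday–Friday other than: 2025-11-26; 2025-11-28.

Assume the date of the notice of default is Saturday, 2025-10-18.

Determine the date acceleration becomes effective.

The last day of the grace period: 2025-10-18 + 6 days = 2025-10-24.
The last day of the appeal period: 2025-10-24 + 25 days = 2025-11-18.
The date acceleration becomes effective: 5 business days after Tuesday, 2025-11-18, skipping weekends — Nov 19, Nov 20, Nov 21, Nov 24, Nov 25 — lands on Tuesday, 2025-11-25.

2025-11-25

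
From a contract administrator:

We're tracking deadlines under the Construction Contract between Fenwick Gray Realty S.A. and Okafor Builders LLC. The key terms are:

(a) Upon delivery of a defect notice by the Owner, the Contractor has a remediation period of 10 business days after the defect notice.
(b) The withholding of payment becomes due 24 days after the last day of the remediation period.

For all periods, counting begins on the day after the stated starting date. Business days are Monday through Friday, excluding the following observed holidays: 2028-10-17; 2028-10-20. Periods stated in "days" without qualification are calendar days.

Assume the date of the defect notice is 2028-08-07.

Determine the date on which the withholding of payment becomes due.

The last day of the remediation period: counting 10 business days from Monday, 2028-08-07 (Aug 8, Aug 9, Aug 10, Aug 11, Aug 14, Aug 15, Aug 16, Aug 17, Aug 18, Aug 21, skipping weekends) reaches Monday, 2028-08-21.
Adding 24 calendar days to 2028-08-21 gives 2028-09-14, which is the date on which the withholding of payment becomes due.

2028-09-14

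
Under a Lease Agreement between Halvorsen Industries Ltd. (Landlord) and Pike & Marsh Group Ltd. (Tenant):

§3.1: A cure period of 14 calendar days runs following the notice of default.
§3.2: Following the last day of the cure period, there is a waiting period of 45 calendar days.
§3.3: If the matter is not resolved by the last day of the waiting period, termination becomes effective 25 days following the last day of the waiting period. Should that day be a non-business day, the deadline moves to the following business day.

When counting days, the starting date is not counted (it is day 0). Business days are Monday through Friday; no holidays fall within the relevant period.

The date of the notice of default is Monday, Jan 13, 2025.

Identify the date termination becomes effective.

Apr 7, 2025

The last day of the cure period: 14 calendar days after Jan 13, 2025 is Jan 27, 2025.
The last day of the waiting period: Jan 27, 2025 + 45 days = Mar 13, 2025.
Adding 25 calendar days to Mar 13, 2025 gives Apr 7, 2025, which is the date termination becomes effective. Apr 7, 2025 is a Monday, so no roll-forward applies.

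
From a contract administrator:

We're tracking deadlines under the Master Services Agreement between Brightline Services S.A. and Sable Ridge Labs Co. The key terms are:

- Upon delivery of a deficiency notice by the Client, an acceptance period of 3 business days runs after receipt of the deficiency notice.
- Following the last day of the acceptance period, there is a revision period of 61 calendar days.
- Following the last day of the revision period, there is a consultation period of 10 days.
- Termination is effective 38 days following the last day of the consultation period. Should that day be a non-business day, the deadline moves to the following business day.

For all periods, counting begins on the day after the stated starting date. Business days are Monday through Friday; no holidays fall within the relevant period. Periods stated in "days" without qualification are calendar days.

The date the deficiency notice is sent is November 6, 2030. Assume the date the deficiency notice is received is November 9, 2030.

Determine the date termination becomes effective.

From Saturday, November 9, 2030, 3 business days (Nov 11, Nov 12, Nov 13, skipping weekends) brings us to Wednesday, November 13, 2030, which is the last day of the acceptance period.
The last day of the revision period: 61 calendar days after November 13, 2030 is January 13, 2031.
The last day of the consultation period: January 13, 2031 + 10 days = January 23, 2031.
The date termination becomes effective: 38 calendar days after January 23, 2031 is March 2, 2031. That falls on a Sunday, so it rolls to the next business day, Monday, March 3, 2031.

March 3, 2031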